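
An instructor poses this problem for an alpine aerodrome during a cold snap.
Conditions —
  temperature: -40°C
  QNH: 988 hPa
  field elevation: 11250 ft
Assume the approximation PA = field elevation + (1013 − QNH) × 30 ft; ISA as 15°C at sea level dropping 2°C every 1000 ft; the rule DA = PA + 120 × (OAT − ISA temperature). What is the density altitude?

8280 ft

Pressure altitude = 11250 + (1013 − 988) × 30 = 11250 + (+750) = 12000 ft.
ISA temperature at 12000 ft = 15 − 2 × (12000/1000) = -9°C.
ISA deviation = -40 − (-9) = -31°C.
Density altitude = 12000 + 120 × (-31) = 8280 ft.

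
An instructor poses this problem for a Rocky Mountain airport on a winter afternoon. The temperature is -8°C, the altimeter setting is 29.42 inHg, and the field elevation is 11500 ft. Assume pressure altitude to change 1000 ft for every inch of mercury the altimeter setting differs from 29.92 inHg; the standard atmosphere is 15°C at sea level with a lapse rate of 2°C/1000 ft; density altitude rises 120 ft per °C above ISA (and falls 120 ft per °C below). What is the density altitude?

12120 ft

Pressure altitude = 11500 + (29.92 − 29.42) × 1000 = 11500 + (+500) = 12000 ft.
ISA temperature at 12000 ft = 15 − 2 × (12000/1000) = -9°C.
ISA deviation = -8 − (-9) = +1°C.
Density altitude = 12000 + 120 × (1) = 12120 ft.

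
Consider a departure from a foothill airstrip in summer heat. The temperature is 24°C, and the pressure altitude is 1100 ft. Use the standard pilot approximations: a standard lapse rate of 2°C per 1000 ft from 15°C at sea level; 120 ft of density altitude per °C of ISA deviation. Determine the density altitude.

2444 ft

ISA temperature at 1100 ft = 15 − 2 × (1100/1000) = 12.8°C.
ISA deviation = 24 − 12.8 = +11.2°C.
Density altitude = 1100 + 120 × (11.2) = 1100 + (+1344) = 2444 ft.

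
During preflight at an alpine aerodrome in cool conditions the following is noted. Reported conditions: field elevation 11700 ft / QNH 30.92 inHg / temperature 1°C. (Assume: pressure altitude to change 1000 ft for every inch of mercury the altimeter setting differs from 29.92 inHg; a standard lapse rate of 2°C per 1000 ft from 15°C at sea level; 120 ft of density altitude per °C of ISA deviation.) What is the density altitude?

Pressure altitude = 11700 + (29.92 − 30.92) × 1000 = 11700 + (-1000) = 10700 ft.
ISA temperature at 10700 ft = 15 − 2 × (10700/1000) = -6.4°C.
ISA deviation = 1 − (-6.4) = +7.4°C.
Density altitude = 10700 + 120 × (7.4) = 11588 ft.

11588 ft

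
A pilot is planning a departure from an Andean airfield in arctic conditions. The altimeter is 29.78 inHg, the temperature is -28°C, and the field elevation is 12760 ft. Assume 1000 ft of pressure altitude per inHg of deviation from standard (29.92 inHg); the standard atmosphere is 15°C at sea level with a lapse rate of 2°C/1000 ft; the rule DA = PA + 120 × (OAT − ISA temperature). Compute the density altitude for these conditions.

Pressure altitude = 12760 + (29.92 − 29.78) × 1000 = 12760 + (+140) = 12900 ft.
ISA temperature at 12900 ft = 15 − 2 × (12900/1000) = -10.8°C.
ISA deviation = -28 − (-10.8) = -17.2°C.
Density altitude = 12900 + 120 × (-17.2) = 10836 ft.

10836 ft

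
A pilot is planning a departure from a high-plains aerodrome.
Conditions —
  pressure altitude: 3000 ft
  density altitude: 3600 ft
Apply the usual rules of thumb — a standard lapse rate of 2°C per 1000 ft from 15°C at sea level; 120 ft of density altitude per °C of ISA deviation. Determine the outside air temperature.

Density altitude − pressure altitude = 3600 − 3000 = +600 ft.
At 120 ft/°C that is an ISA deviation of 600/120 = +5°C.
ISA temperature at 3000 ft = 15 − 2 × (3000/1000) = 9°C.
OAT = ISA + deviation = 9 + (+5) = 14°C.

14°C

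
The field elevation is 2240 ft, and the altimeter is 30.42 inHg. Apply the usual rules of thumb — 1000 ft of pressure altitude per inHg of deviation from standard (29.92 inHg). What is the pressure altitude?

Pressure correction = (29.92 − 30.42) × 1000 = -500 ft.
Pressure altitude = 2240 + (-500) = 1740 ft.

1740 ft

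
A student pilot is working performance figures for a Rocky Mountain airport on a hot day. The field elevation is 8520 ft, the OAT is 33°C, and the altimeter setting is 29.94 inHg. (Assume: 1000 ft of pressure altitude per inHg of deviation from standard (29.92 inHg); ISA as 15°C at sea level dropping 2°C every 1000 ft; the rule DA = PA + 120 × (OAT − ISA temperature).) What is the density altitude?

12700 ft

Pressure altitude = 8520 + (29.92 − 29.94) × 1000 = 8520 + (-20) = 8500 ft.
ISA temperature at 8500 ft = 15 − 2 × (8500/1000) = -2°C.
ISA deviation = 33 − (-2) = +35°C.
Density altitude = 8500 + 120 × (35) = 12700 ft.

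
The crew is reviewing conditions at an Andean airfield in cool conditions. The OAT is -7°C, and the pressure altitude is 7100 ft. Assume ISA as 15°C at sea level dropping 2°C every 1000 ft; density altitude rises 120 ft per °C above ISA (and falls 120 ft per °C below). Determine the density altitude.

ISA temperature at 7100 ft = 15 − 2 × (7100/1000) = 0.8°C.
ISA deviation = -7 − 0.8 = -7.8°C.
Density altitude = 7100 + 120 × (-7.8) = 7100 + (-936) = 6164 ft.

6164 ft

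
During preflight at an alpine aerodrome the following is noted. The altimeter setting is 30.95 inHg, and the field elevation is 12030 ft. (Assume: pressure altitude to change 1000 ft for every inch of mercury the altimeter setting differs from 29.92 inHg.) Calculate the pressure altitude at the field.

11000 ft

Pressure correction = (29.92 − 30.95) × 1000 = -1030 ft.
Pressure altitude = 12030 + (-1030) = 11000 ft.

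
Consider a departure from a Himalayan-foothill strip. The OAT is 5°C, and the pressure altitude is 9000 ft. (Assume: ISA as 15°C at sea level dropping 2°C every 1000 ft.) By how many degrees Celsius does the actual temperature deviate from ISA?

ISA temperature at 9000 ft = 15 − 2 × (9000/1000) = -3°C.
Deviation = OAT − ISA = 5 − (-3) = +8°C.

ISA+8°C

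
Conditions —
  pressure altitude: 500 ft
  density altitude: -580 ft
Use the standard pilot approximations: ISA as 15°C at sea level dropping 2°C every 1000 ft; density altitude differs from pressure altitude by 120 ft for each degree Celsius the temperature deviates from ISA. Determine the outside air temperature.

5°C

Density altitude − pressure altitude = -580 − 500 = -1080 ft.
At 120 ft/°C that is an ISA deviation of -1080/120 = -9°C.
ISA temperature at 500 ft = 15 − 2 × (500/1000) = 14°C.
OAT = ISA + deviation = 14 + (-9) = 5°C.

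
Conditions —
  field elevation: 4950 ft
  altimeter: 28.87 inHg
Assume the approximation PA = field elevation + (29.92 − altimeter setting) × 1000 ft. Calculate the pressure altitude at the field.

Pressure correction = (29.92 − 28.87) × 1000 = +1050 ft.
Pressure altitude = 4950 + (+1050) = 6000 ft.

6000 ft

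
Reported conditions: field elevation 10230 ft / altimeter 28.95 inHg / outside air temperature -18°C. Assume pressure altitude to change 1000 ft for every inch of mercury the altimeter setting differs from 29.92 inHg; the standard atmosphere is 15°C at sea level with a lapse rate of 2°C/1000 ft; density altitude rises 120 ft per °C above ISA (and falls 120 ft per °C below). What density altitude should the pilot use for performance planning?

Pressure altitude = 10230 + (29.92 − 28.95) × 1000 = 10230 + (+970) = 11200 ft.
ISA temperature at 11200 ft = 15 − 2 × (11200/1000) = -7.4°C.
ISA deviation = -18 − (-7.4) = -10.6°C.
Density altitude = 11200 + 120 × (-10.6) = 9928 ft.

9928 ft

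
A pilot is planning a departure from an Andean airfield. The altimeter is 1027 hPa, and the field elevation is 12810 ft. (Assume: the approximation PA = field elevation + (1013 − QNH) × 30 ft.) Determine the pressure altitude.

12390 ft

Pressure correction = (1013 − 1027) × 30 = -420 ft.
Pressure altitude = 12810 + (-420) = 12390 ft.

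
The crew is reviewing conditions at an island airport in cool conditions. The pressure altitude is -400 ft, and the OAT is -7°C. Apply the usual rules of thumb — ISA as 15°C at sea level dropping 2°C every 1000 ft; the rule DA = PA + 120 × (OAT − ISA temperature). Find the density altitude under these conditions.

ISA temperature at -400 ft = 15 − 2 × (-400/1000) = 15.8°C.
ISA deviation = -7 − 15.8 = -22.8°C.
Density altitude = -400 + 120 × (-22.8) = -400 + (-2736) = -3136 ft.

-3136 ft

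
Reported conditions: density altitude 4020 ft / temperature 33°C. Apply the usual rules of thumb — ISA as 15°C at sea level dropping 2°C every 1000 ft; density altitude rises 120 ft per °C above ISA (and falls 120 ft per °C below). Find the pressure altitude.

DA = PA + 120 × (OAT − (15 − 2·PA/1000)) = PA + 120·OAT − 1800 + 0.24·PA = 1.24·PA + 120·OAT − 1800.
So 1.24·PA = 4020 − 120 × 33 + 1800 = 1860.
PA = 1860 / 1.24 = 1500 ft.

1500 ft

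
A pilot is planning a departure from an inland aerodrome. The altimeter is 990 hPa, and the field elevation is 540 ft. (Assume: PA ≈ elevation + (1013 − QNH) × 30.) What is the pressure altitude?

1230 ft

Pressure correction = (1013 − 990) × 30 = +690 ft.
Pressure altitude = 540 + (+690) = 1230 ft.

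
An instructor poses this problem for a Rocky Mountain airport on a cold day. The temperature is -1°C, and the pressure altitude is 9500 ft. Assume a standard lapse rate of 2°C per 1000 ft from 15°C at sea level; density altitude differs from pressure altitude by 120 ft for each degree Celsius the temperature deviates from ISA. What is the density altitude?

ISA temperature at 9500 ft = 15 − 2 × (9500/1000) = -4°C.
ISA deviation = -1 − (-4) = +3°C.
Density altitude = 9500 + 120 × (3) = 9500 + (+360) = 9860 ft.

9860 ft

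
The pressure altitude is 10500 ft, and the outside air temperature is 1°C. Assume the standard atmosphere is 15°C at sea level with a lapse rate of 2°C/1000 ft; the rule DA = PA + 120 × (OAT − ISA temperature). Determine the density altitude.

ISA temperature at 10500 ft = 15 − 2 × (10500/1000) = -6°C.
ISA deviation = 1 − (-6) = +7°C.
Density altitude = 10500 + 120 × (7) = 10500 + (+840) = 11340 ft.

11340 ft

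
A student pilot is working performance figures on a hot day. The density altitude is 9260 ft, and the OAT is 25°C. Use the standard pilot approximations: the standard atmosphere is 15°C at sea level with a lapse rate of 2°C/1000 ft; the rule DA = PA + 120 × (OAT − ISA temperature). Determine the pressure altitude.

DA = PA + 120 × (OAT − (15 − 2·PA/1000)) = PA + 120·OAT − 1800 + 0.24·PA = 1.24·PA + 120·OAT − 1800.
So 1.24·PA = 9260 − 120 × 25 + 1800 = 8060.
PA = 8060 / 1.24 = 6500 ft.

6500 ft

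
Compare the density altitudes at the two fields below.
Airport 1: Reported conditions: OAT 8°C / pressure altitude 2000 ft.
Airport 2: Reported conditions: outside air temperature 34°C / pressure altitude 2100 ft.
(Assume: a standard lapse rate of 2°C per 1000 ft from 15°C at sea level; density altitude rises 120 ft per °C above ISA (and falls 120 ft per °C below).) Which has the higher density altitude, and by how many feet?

Airport 1: ISA temp = 11°C, deviation -3°C, DA = 2000 + 120 × (-3) = 1640 ft.
Airport 2: ISA temp = 10.8°C, deviation +23.2°C, DA = 2100 + 120 × 23.2 = 4884 ft.
Airport 2 is higher by 4884 − 1640 = 3244 ft.

Airport 2 by 3244 ft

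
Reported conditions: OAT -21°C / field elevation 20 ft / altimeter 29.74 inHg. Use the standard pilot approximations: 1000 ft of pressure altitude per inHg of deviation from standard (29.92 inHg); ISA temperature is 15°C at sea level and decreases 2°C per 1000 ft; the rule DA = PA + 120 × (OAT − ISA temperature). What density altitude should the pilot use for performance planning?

-4072 ft

Pressure altitude = 20 + (29.92 − 29.74) × 1000 = 20 + (+180) = 200 ft.
ISA temperature at 200 ft = 15 − 2 × (200/1000) = 14.6°C.
ISA deviation = -21 − 14.6 = -35.6°C.
Density altitude = 200 + 120 × (-35.6) = -4072 ft.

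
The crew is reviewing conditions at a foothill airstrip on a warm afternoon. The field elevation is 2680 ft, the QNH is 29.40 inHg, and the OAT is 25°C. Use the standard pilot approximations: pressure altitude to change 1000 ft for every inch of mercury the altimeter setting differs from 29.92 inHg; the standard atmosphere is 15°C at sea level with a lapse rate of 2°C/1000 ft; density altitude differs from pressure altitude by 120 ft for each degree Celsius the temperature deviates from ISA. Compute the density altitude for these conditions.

Pressure altitude = 2680 + (29.92 − 29.40) × 1000 = 2680 + (+520) = 3200 ft.
ISA temperature at 3200 ft = 15 − 2 × (3200/1000) = 8.6°C.
ISA deviation = 25 − 8.6 = +16.4°C.
Density altitude = 3200 + 120 × (16.4) = 5168 ft.

5168 ft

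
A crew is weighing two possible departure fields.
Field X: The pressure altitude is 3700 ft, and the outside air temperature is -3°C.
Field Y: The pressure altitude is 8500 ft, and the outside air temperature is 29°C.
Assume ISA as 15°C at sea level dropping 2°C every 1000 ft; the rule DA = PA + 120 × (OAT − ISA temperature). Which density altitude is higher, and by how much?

Field X: ISA temp = 7.6°C, deviation -10.6°C, DA = 3700 + 120 × (-10.6) = 2428 ft.
Field Y: ISA temp = -2°C, deviation +31°C, DA = 8500 + 120 × 31 = 12220 ft.
Field Y is higher by 12220 − 2428 = 9792 ft.

Field Y by 9792 ft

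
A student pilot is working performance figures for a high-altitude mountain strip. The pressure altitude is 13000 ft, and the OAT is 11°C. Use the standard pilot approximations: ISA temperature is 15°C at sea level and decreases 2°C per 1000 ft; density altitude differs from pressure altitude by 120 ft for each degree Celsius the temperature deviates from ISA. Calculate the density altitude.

ISA temperature at 13000 ft = 15 − 2 × (13000/1000) = -11°C.
ISA deviation = 11 − (-11) = +22°C.
Density altitude = 13000 + 120 × (22) = 13000 + (+2640) = 15640 ft.

15640 ft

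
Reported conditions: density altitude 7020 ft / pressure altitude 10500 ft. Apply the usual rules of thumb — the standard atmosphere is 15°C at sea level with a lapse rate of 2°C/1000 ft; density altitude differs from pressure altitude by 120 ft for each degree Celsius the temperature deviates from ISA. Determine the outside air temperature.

Density altitude − pressure altitude = 7020 − 10500 = -3480 ft.
At 120 ft/°C that is an ISA deviation of -3480/120 = -29°C.
ISA temperature at 10500 ft = 15 − 2 × (10500/1000) = -6°C.
OAT = ISA + deviation = -6 + (-29) = -35°C.

-35°C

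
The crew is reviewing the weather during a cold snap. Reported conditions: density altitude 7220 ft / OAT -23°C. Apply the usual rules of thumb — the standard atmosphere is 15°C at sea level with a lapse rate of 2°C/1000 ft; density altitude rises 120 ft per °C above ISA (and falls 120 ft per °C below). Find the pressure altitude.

9500 ft

DA = PA + 120 × (OAT − (15 − 2·PA/1000)) = PA + 120·OAT − 1800 + 0.24·PA = 1.24·PA + 120·OAT − 1800.
So 1.24·PA = 7220 − 120 × (-23) + 1800 = 11780.
PA = 11780 / 1.24 = 9500 ft.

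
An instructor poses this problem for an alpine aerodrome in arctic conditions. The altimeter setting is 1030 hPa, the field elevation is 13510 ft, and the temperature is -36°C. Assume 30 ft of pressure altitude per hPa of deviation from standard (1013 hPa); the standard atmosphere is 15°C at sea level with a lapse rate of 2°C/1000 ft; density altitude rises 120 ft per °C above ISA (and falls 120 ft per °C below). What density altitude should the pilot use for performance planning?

10000 ft

Pressure altitude = 13510 + (1013 − 1030) × 30 = 13510 + (-510) = 13000 ft.
ISA temperature at 13000 ft = 15 − 2 × (13000/1000) = -11°C.
ISA deviation = -36 − (-11) = -25°C.
Density altitude = 13000 + 120 × (-25) = 10000 ft.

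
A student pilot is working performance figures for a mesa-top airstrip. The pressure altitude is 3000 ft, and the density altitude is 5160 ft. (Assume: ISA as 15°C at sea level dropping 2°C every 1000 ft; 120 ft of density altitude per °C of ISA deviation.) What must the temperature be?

Density altitude − pressure altitude = 5160 − 3000 = +2160 ft.
At 120 ft/°C that is an ISA deviation of 2160/120 = +18°C.
ISA temperature at 3000 ft = 15 − 2 × (3000/1000) = 9°C.
OAT = ISA + deviation = 9 + (+18) = 27°C.

27°C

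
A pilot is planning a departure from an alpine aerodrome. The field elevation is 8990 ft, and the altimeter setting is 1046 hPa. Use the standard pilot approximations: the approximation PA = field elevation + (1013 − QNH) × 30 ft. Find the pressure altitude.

Pressure correction = (1013 − 1046) × 30 = -990 ft.
Pressure altitude = 8990 + (-990) = 8000 ft.

8000 ft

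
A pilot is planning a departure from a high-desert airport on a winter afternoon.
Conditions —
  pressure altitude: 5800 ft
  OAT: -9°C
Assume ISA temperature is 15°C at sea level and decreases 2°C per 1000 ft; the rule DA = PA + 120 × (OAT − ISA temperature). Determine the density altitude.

ISA temperature at 5800 ft = 15 − 2 × (5800/1000) = 3.4°C.
ISA deviation = -9 − 3.4 = -12.4°C.
Density altitude = 5800 + 120 × (-12.4) = 5800 + (-1488) = 4312 ft.

4312 ft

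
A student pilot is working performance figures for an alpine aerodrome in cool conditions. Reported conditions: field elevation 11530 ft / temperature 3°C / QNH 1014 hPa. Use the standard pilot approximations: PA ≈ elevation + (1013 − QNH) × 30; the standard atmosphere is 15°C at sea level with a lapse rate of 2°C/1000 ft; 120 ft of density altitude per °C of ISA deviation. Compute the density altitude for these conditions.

Pressure altitude = 11530 + (1013 − 1014) × 30 = 11530 + (-30) = 11500 ft.
ISA temperature at 11500 ft = 15 − 2 × (11500/1000) = -8°C.
ISA deviation = 3 − (-8) = +11°C.
Density altitude = 11500 + 120 × (11) = 12820 ft.

12820 ft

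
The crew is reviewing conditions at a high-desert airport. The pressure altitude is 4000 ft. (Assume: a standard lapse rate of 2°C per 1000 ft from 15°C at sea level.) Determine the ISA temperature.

ISA temperature = 15 − 2 × (4000/1000) = 15 − 8 = 7°C.

7°C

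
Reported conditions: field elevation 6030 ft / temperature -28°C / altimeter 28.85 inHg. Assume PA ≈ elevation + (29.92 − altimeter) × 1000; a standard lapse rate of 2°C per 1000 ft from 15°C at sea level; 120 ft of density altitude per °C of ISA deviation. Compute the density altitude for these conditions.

Pressure altitude = 6030 + (29.92 − 28.85) × 1000 = 6030 + (+1070) = 7100 ft.
ISA temperature at 7100 ft = 15 − 2 × (7100/1000) = 0.8°C.
ISA deviation = -28 − 0.8 = -28.8°C.
Density altitude = 7100 + 120 × (-28.8) = 3644 ft.

3644 ft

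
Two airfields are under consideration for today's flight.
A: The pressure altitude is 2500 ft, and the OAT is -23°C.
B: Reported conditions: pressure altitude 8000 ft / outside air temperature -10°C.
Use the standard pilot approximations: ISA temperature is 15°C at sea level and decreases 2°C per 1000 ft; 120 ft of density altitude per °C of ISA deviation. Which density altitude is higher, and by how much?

A: ISA temp = 10°C, deviation -33°C, DA = 2500 + 120 × (-33) = -1460 ft.
B: ISA temp = -1°C, deviation -9°C, DA = 8000 + 120 × (-9) = 6920 ft.
B is higher by 6920 − (-1460) = 8380 ft.

B by 8380 ft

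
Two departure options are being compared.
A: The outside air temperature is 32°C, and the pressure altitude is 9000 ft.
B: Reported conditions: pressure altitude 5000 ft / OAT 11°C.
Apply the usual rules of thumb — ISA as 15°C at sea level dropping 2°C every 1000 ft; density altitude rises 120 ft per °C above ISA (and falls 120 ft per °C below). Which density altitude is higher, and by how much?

A by 7480 ft

A: ISA temp = -3°C, deviation +35°C, DA = 9000 + 120 × 35 = 13200 ft.
B: ISA temp = 5°C, deviation +6°C, DA = 5000 + 120 × 6 = 5720 ft.
A is higher by 13200 − 5720 = 7480 ft.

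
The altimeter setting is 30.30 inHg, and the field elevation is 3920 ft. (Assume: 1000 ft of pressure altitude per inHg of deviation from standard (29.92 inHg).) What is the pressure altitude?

Pressure correction = (29.92 − 30.30) × 1000 = -380 ft.
Pressure altitude = 3920 + (-380) = 3540 ft.

3540 ft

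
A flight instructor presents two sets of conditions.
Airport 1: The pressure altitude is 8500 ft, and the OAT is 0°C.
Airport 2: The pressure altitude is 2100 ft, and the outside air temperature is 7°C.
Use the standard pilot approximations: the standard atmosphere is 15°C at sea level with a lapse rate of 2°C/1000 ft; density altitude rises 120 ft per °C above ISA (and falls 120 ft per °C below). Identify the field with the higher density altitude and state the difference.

Airport 1 by 7096 ft

Airport 1: ISA temp = -2°C, deviation +2°C, DA = 8500 + 120 × 2 = 8740 ft.
Airport 2: ISA temp = 10.8°C, deviation -3.8°C, DA = 2100 + 120 × (-3.8) = 1644 ft.
Airport 1 is higher by 8740 − 1644 = 7096 ft.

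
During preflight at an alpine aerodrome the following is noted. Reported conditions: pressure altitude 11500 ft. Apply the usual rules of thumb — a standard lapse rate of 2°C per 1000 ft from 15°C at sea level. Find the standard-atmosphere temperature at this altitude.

ISA temperature = 15 − 2 × (11500/1000) = 15 − 23 = -8°C.

-8°C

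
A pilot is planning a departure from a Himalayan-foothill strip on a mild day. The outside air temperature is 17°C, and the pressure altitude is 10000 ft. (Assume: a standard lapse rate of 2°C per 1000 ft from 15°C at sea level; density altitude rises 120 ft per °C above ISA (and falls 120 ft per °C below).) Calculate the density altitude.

ISA temperature at 10000 ft = 15 − 2 × (10000/1000) = -5°C.
ISA deviation = 17 − (-5) = +22°C.
Density altitude = 10000 + 120 × (22) = 10000 + (+2640) = 12640 ft.

12640 ft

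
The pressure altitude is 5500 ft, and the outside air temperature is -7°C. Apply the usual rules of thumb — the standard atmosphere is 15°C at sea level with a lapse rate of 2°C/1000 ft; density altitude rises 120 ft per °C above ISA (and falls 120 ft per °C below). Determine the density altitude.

4180 ft

ISA temperature at 5500 ft = 15 − 2 × (5500/1000) = 4°C.
ISA deviation = -7 − 4 = -11°C.
Density altitude = 5500 + 120 × (-11) = 5500 + (-1320) = 4180 ft.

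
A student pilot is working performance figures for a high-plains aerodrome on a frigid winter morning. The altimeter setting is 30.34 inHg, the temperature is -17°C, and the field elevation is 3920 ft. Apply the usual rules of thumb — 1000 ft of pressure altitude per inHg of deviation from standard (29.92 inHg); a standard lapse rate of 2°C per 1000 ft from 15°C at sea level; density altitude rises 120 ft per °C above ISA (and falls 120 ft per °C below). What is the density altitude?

Pressure altitude = 3920 + (29.92 − 30.34) × 1000 = 3920 + (-420) = 3500 ft.
ISA temperature at 3500 ft = 15 − 2 × (3500/1000) = 8°C.
ISA deviation = -17 − 8 = -25°C.
Density altitude = 3500 + 120 × (-25) = 500 ft.

500 ft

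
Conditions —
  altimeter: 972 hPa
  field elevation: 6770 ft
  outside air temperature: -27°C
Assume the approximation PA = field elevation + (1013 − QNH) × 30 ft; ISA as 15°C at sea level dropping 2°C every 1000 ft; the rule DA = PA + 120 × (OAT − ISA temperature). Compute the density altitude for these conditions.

Pressure altitude = 6770 + (1013 − 972) × 30 = 6770 + (+1230) = 8000 ft.
ISA temperature at 8000 ft = 15 − 2 × (8000/1000) = -1°C.
ISA deviation = -27 − (-1) = -26°C.
Density altitude = 8000 + 120 × (-26) = 4880 ft.

4880 ft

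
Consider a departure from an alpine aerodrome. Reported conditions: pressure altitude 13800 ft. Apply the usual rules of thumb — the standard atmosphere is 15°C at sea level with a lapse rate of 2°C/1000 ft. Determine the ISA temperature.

ISA temperature = 15 − 2 × (13800/1000) = 15 − 27.6 = -12.6°C.

-12.6°C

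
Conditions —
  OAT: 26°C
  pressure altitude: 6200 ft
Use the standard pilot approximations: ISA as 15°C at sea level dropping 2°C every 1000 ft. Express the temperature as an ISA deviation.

ISA+23.4°C

ISA temperature at 6200 ft = 15 − 2 × (6200/1000) = 2.6°C.
Deviation = OAT − ISA = 26 − 2.6 = +23.4°C.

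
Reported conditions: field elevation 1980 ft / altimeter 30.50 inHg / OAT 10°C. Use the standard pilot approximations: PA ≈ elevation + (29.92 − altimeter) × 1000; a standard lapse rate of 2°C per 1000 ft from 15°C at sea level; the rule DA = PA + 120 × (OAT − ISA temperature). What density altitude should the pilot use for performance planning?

Pressure altitude = 1980 + (29.92 − 30.50) × 1000 = 1980 + (-580) = 1400 ft.
ISA temperature at 1400 ft = 15 − 2 × (1400/1000) = 12.2°C.
ISA deviation = 10 − 12.2 = -2.2°C.
Density altitude = 1400 + 120 × (-2.2) = 1136 ft.

1136 ft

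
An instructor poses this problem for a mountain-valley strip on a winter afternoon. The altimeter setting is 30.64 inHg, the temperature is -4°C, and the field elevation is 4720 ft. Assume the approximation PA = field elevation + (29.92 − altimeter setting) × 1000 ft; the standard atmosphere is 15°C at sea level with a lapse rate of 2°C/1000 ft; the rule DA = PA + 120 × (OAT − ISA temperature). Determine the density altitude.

2680 ft

Pressure altitude = 4720 + (29.92 − 30.64) × 1000 = 4720 + (-720) = 4000 ft.
ISA temperature at 4000 ft = 15 − 2 × (4000/1000) = 7°C.
ISA deviation = -4 − 7 = -11°C.
Density altitude = 4000 + 120 × (-11) = 2680 ft.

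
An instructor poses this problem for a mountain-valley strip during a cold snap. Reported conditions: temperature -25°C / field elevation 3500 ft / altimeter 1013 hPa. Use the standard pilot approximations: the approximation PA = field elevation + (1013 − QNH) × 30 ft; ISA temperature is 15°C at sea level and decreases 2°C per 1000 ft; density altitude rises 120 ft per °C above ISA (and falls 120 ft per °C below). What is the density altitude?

Pressure altitude = 3500 + (1013 − 1013) × 30 = 3500 + (0) = 3500 ft.
ISA temperature at 3500 ft = 15 − 2 × (3500/1000) = 8°C.
ISA deviation = -25 − 8 = -33°C.
Density altitude = 3500 + 120 × (-33) = -460 ft.

-460 ft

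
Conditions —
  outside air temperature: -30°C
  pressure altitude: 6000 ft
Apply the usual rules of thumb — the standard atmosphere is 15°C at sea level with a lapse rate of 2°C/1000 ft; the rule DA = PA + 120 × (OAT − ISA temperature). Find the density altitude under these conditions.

2040 ft

ISA temperature at 6000 ft = 15 − 2 × (6000/1000) = 3°C.
ISA deviation = -30 − 3 = -33°C.
Density altitude = 6000 + 120 × (-33) = 6000 + (-3960) = 2040 ft.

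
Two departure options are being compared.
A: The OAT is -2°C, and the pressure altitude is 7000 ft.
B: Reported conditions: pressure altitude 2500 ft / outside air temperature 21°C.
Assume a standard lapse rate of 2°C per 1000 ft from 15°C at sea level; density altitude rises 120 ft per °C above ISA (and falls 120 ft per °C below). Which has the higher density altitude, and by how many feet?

A: ISA temp = 1°C, deviation -3°C, DA = 7000 + 120 × (-3) = 6640 ft.
B: ISA temp = 10°C, deviation +11°C, DA = 2500 + 120 × 11 = 3820 ft.
A is higher by 6640 − 3820 = 2820 ft.

A by 2820 ft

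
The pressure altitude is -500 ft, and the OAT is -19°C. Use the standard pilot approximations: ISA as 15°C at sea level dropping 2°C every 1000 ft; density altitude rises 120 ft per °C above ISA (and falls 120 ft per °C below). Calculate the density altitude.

-4700 ft

ISA temperature at -500 ft = 15 − 2 × (-500/1000) = 16°C.
ISA deviation = -19 − 16 = -35°C.
Density altitude = -500 + 120 × (-35) = -500 + (-4200) = -4700 ft.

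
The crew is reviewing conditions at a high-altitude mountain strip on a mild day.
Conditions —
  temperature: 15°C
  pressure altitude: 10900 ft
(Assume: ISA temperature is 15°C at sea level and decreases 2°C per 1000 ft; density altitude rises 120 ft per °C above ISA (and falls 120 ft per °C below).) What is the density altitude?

13516 ft

ISA temperature at 10900 ft = 15 − 2 × (10900/1000) = -6.8°C.
ISA deviation = 15 − (-6.8) = +21.8°C.
Density altitude = 10900 + 120 × (21.8) = 10900 + (+2616) = 13516 ft.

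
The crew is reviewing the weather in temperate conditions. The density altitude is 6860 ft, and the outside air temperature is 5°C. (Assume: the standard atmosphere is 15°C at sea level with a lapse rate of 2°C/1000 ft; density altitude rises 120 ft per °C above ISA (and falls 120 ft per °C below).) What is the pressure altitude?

6500 ft

DA = PA + 120 × (OAT − (15 − 2·PA/1000)) = PA + 120·OAT − 1800 + 0.24·PA = 1.24·PA + 120·OAT − 1800.
So 1.24·PA = 6860 − 120 × 5 + 1800 = 8060.
PA = 8060 / 1.24 = 6500 ft.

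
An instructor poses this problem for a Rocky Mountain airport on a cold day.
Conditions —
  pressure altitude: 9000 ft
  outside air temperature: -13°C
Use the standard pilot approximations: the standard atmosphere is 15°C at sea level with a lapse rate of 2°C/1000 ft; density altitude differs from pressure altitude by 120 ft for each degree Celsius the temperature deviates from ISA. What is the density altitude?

ISA temperature at 9000 ft = 15 − 2 × (9000/1000) = -3°C.
ISA deviation = -13 − (-3) = -10°C.
Density altitude = 9000 + 120 × (-10) = 9000 + (-1200) = 7800 ft.

7800 ft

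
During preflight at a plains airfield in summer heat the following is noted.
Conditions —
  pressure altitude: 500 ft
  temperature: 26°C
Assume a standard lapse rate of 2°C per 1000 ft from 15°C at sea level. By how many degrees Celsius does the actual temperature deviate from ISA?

ISA+12°C

ISA temperature at 500 ft = 15 − 2 × (500/1000) = 14°C.
Deviation = OAT − ISA = 26 − 14 = +12°C.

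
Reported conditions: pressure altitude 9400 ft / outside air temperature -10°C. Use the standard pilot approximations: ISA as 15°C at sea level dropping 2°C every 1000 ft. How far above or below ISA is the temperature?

ISA-6.2°C

ISA temperature at 9400 ft = 15 − 2 × (9400/1000) = -3.8°C.
Deviation = OAT − ISA = -10 − (-3.8) = -6.2°C.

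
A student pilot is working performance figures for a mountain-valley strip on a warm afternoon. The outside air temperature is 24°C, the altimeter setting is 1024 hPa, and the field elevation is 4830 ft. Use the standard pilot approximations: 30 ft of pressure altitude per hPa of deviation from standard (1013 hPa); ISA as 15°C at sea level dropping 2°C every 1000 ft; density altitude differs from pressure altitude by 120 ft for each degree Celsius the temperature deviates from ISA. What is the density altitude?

6660 ft

Pressure altitude = 4830 + (1013 − 1024) × 30 = 4830 + (-330) = 4500 ft.
ISA temperature at 4500 ft = 15 − 2 × (4500/1000) = 6°C.
ISA deviation = 24 − 6 = +18°C.
Density altitude = 4500 + 120 × (18) = 6660 ft.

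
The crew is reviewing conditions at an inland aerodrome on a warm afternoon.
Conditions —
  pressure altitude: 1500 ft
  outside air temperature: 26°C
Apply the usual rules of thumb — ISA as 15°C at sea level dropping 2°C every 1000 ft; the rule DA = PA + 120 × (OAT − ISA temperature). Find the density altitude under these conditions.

ISA temperature at 1500 ft = 15 − 2 × (1500/1000) = 12°C.
ISA deviation = 26 − 12 = +14°C.
Density altitude = 1500 + 120 × (14) = 1500 + (+1680) = 3180 ft.

3180 ft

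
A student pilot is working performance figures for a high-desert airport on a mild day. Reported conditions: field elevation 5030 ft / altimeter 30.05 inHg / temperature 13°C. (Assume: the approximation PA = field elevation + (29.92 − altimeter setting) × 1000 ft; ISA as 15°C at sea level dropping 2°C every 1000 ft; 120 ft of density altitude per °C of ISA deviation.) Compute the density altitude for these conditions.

5836 ft

Pressure altitude = 5030 + (29.92 − 30.05) × 1000 = 5030 + (-130) = 4900 ft.
ISA temperature at 4900 ft = 15 − 2 × (4900/1000) = 5.2°C.
ISA deviation = 13 − 5.2 = +7.8°C.
Density altitude = 4900 + 120 × (7.8) = 5836 ft.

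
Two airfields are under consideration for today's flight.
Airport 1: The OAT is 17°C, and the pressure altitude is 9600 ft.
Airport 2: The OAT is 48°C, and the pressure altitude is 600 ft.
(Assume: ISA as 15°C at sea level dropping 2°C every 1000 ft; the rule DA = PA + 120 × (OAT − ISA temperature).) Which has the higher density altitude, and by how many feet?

Airport 1 by 7440 ft

Airport 1: ISA temp = -4.2°C, deviation +21.2°C, DA = 9600 + 120 × 21.2 = 12144 ft.
Airport 2: ISA temp = 13.8°C, deviation +34.2°C, DA = 600 + 120 × 34.2 = 4704 ft.
Airport 1 is higher by 12144 − 4704 = 7440 ft.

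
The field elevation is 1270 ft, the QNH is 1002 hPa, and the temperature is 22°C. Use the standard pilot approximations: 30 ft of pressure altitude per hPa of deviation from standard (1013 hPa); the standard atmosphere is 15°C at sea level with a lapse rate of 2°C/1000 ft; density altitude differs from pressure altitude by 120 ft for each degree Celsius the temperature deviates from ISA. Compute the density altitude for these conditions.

2824 ft

Pressure altitude = 1270 + (1013 − 1002) × 30 = 1270 + (+330) = 1600 ft.
ISA temperature at 1600 ft = 15 − 2 × (1600/1000) = 11.8°C.
ISA deviation = 22 − 11.8 = +10.2°C.
Density altitude = 1600 + 120 × (10.2) = 2824 ft.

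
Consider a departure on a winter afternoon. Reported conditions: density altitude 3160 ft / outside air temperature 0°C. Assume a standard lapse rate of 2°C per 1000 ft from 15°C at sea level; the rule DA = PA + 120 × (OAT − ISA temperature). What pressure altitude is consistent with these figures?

4000 ft

DA = PA + 120 × (OAT − (15 − 2·PA/1000)) = PA + 120·OAT − 1800 + 0.24·PA = 1.24·PA + 120·OAT − 1800.
So 1.24·PA = 3160 − 120 × 0 + 1800 = 4960.
PA = 4960 / 1.24 = 4000 ft.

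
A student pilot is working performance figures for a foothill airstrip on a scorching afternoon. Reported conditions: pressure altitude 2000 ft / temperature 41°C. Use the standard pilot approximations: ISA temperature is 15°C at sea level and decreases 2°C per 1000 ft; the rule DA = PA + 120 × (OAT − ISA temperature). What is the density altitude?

5600 ft

ISA temperature at 2000 ft = 15 − 2 × (2000/1000) = 11°C.
ISA deviation = 41 − 11 = +30°C.
Density altitude = 2000 + 120 × (30) = 2000 + (+3600) = 5600 ft.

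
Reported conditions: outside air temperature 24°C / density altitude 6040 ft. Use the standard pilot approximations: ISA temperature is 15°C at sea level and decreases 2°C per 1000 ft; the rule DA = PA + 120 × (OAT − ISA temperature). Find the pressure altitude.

DA = PA + 120 × (OAT − (15 − 2·PA/1000)) = PA + 120·OAT − 1800 + 0.24·PA = 1.24·PA + 120·OAT − 1800.
So 1.24·PA = 6040 − 120 × 24 + 1800 = 4960.
PA = 4960 / 1.24 = 4000 ft.

4000 ft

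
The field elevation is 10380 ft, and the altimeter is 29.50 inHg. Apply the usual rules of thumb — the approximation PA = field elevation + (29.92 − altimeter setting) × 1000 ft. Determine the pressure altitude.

Pressure correction = (29.92 − 29.50) × 1000 = +420 ft.
Pressure altitude = 10380 + (+420) = 10800 ft.

10800 ft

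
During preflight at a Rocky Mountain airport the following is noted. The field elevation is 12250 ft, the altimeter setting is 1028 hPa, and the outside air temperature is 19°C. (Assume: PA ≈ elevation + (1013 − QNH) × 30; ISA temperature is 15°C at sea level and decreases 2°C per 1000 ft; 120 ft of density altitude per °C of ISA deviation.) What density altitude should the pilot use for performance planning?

Pressure altitude = 12250 + (1013 − 1028) × 30 = 12250 + (-450) = 11800 ft.
ISA temperature at 11800 ft = 15 − 2 × (11800/1000) = -8.6°C.
ISA deviation = 19 − (-8.6) = +27.6°C.
Density altitude = 11800 + 120 × (27.6) = 15112 ft.

15112 ft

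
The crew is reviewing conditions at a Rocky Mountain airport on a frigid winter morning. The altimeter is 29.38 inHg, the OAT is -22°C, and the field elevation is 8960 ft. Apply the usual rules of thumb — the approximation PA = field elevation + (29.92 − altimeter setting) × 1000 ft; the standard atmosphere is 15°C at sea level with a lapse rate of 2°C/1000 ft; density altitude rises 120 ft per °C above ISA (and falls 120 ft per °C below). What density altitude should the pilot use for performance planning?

Pressure altitude = 8960 + (29.92 − 29.38) × 1000 = 8960 + (+540) = 9500 ft.
ISA temperature at 9500 ft = 15 − 2 × (9500/1000) = -4°C.
ISA deviation = -22 − (-4) = -18°C.
Density altitude = 9500 + 120 × (-18) = 7340 ft.

7340 ft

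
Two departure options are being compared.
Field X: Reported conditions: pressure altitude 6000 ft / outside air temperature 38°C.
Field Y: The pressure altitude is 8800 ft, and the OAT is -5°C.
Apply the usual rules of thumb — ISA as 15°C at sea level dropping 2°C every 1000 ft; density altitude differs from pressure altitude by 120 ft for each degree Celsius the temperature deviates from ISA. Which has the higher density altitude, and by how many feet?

Field X by 1688 ft

Field X: ISA temp = 3°C, deviation +35°C, DA = 6000 + 120 × 35 = 10200 ft.
Field Y: ISA temp = -2.6°C, deviation -2.4°C, DA = 8800 + 120 × (-2.4) = 8512 ft.
Field X is higher by 10200 − 8512 = 1688 ft.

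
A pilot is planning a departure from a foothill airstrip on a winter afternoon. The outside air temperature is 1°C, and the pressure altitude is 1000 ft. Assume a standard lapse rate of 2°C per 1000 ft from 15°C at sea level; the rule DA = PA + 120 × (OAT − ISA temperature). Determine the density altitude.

ISA temperature at 1000 ft = 15 − 2 × (1000/1000) = 13°C.
ISA deviation = 1 − 13 = -12°C.
Density altitude = 1000 + 120 × (-12) = 1000 + (-1440) = -440 ft.

-440 ft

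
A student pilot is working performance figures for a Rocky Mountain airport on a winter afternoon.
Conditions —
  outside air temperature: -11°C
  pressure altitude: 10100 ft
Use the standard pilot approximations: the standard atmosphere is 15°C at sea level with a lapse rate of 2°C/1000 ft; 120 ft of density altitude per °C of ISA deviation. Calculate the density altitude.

ISA temperature at 10100 ft = 15 − 2 × (10100/1000) = -5.2°C.
ISA deviation = -11 − (-5.2) = -5.8°C.
Density altitude = 10100 + 120 × (-5.8) = 10100 + (-696) = 9404 ft.

9404 ft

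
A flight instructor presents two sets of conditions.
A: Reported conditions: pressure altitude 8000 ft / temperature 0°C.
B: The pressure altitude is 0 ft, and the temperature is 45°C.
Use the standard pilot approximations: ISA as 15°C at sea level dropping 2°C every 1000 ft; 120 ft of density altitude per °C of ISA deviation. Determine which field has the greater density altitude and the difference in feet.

A: ISA temp = -1°C, deviation +1°C, DA = 8000 + 120 × 1 = 8120 ft.
B: ISA temp = 15°C, deviation +30°C, DA = 0 + 120 × 30 = 3600 ft.
A is higher by 8120 − 3600 = 4520 ft.

A by 4520 ft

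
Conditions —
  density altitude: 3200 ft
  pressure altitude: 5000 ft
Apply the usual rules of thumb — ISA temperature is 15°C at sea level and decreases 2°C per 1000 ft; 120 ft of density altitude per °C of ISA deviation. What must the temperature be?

Density altitude − pressure altitude = 3200 − 5000 = -1800 ft.
At 120 ft/°C that is an ISA deviation of -1800/120 = -15°C.
ISA temperature at 5000 ft = 15 − 2 × (5000/1000) = 5°C.
OAT = ISA + deviation = 5 + (-15) = -10°C.

-10°C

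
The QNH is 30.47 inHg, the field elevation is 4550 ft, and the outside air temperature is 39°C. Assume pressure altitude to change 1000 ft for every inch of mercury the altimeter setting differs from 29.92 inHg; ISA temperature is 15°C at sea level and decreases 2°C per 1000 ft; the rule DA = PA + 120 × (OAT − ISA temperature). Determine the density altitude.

7840 ft

Pressure altitude = 4550 + (29.92 − 30.47) × 1000 = 4550 + (-550) = 4000 ft.
ISA temperature at 4000 ft = 15 − 2 × (4000/1000) = 7°C.
ISA deviation = 39 − 7 = +32°C.
Density altitude = 4000 + 120 × (32) = 7840 ft.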